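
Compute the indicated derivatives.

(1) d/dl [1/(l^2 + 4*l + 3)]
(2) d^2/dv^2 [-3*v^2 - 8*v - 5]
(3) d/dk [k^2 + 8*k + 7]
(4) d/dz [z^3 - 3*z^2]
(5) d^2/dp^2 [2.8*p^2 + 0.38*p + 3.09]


(1) = 2*(-l - 2)/(l^2 + 4*l + 3)^2
(2) = -6
(3) = 2*k + 8
(4) = 3*z*(z - 2)
(5) = 5.60000000000000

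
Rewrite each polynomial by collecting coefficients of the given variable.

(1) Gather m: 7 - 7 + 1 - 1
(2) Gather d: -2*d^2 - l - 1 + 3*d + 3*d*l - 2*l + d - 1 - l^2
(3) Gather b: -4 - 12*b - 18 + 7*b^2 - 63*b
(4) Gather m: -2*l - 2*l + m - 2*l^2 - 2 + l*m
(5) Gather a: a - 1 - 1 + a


(1) = 0
(2) = -2*d^2 + d*(3*l + 4) - l^2 - 3*l - 2
(3) = 7*b^2 - 75*b - 22
(4) = -2*l^2 - 4*l + m*(l + 1) - 2
(5) = 2*a - 2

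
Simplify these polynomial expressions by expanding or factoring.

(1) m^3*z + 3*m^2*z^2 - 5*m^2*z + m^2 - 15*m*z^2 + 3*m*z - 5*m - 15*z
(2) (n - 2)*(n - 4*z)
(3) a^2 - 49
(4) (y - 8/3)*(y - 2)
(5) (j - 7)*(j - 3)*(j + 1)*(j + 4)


(1) = (m - 5)*(m + 3*z)*(m*z + 1)
(2) = n^2 - 4*n*z - 2*n + 8*z
(3) = (a - 7)*(a + 7)
(4) = y^2 - 14*y/3 + 16/3
(5) = j^4 - 5*j^3 - 25*j^2 + 65*j + 84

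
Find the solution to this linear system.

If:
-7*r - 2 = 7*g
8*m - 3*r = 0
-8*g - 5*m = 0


Then:
g = 30/343
m = -48/343
r = -128/343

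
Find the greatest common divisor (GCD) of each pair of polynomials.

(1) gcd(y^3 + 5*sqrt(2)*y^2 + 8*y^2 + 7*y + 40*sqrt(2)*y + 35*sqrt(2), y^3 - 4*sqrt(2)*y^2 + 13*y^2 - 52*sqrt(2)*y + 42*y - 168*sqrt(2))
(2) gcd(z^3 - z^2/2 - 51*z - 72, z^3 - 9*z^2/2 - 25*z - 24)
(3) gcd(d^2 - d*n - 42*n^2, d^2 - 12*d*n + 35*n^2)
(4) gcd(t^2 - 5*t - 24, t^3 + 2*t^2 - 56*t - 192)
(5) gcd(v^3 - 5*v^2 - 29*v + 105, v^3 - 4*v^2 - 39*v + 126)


(1) = gcd((y + 1)*(y + 7)*(y + 5*sqrt(2)), (y + 6)*(y + 7)*(y - 4*sqrt(2))) = y + 7
(2) = gcd((z - 8)*(z + 3/2)*(z + 6), (z - 8)*(z + 3/2)*(z + 2)) = z^2 - 13*z/2 - 12
(3) = gcd((d - 7*n)*(d + 6*n), (d - 7*n)*(d - 5*n)) = d - 7*n
(4) = t - 8
(5) = gcd((v - 7)*(v - 3)*(v + 5), (v - 7)*(v - 3)*(v + 6)) = v^2 - 10*v + 21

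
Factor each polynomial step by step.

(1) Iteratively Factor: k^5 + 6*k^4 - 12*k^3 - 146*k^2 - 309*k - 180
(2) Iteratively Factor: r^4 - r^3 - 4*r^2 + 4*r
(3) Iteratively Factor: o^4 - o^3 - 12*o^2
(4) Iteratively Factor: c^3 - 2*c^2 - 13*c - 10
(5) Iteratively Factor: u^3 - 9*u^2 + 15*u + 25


(1) = (k + 4)*(k^4 + 2*k^3 - 20*k^2 - 66*k - 45) = (k + 3)*(k + 4)*(k^3 - k^2 - 17*k - 15) = (k - 5)*(k + 3)*(k + 4)*(k^2 + 4*k + 3) = (k - 5)*(k + 3)^2*(k + 4)*(k + 1)
(2) = (r - 1)*(r^3 - 4*r) = (r - 1)*(r + 2)*(r^2 - 2*r) = r*(r - 1)*(r + 2)*(r - 2)
(3) = (o)*(o^3 - o^2 - 12*o) = o*(o + 3)*(o^2 - 4*o) = o^2*(o + 3)*(o - 4)
(4) = (c - 5)*(c^2 + 3*c + 2) = (c - 5)*(c + 1)*(c + 2)
(5) = (u - 5)*(u^2 - 4*u - 5) = (u - 5)*(u + 1)*(u - 5)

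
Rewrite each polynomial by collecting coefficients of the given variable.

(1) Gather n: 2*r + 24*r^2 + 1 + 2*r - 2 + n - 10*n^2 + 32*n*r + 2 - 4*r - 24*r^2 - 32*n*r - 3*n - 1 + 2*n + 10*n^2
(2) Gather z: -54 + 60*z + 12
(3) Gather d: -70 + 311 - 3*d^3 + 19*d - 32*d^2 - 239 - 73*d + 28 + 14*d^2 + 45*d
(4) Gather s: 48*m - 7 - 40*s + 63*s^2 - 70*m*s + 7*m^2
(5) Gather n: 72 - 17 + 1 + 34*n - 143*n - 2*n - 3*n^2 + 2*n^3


(1) = 0
(2) = 60*z - 42
(3) = -3*d^3 - 18*d^2 - 9*d + 30
(4) = 7*m^2 + 48*m + 63*s^2 + s*(-70*m - 40) - 7
(5) = 2*n^3 - 3*n^2 - 111*n + 56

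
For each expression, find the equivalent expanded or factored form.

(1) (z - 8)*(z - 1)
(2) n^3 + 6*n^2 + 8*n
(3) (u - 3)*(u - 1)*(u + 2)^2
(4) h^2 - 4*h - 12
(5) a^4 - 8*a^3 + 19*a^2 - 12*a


(1) = z^2 - 9*z + 8
(2) = n*(n + 2)*(n + 4)
(3) = u^4 - 9*u^2 - 4*u + 12
(4) = (h - 6)*(h + 2)
(5) = a*(a - 4)*(a - 3)*(a - 1)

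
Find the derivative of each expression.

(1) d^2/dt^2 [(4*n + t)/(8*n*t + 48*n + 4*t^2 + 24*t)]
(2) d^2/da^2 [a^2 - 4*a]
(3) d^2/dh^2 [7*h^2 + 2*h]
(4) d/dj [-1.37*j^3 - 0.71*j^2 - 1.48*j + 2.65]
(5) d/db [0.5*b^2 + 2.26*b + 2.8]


(1) = (4*(4*n + t)*(n + t + 3)^2 - 3*(2*n + t + 2)*(2*n*t + 12*n + t^2 + 6*t))/(2*(2*n*t + 12*n + t^2 + 6*t)^3)
(2) = 2
(3) = 14
(4) = -4.11*j^2 - 1.42*j - 1.48
(5) = 1.0*b + 2.26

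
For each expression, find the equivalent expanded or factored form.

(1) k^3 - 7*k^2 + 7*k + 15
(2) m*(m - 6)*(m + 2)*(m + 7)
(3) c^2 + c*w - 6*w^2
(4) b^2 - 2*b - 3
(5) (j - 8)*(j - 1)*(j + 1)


(1) = (k - 5)*(k - 3)*(k + 1)
(2) = m^4 + 3*m^3 - 40*m^2 - 84*m
(3) = (c - 2*w)*(c + 3*w)
(4) = (b - 3)*(b + 1)
(5) = j^3 - 8*j^2 - j + 8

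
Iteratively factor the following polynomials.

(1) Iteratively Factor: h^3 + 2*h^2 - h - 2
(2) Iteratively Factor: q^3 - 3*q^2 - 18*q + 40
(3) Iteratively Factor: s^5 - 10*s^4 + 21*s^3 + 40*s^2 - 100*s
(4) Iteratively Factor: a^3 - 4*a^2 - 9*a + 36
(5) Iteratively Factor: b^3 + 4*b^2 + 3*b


(1) = (h + 1)*(h^2 + h - 2) = (h + 1)*(h + 2)*(h - 1)
(2) = (q + 4)*(q^2 - 7*q + 10) = (q - 2)*(q + 4)*(q - 5)
(3) = (s)*(s^4 - 10*s^3 + 21*s^2 + 40*s - 100) = s*(s - 2)*(s^3 - 8*s^2 + 5*s + 50) = s*(s - 5)*(s - 2)*(s^2 - 3*s - 10) = s*(s - 5)*(s - 2)*(s + 2)*(s - 5)
(4) = (a - 3)*(a^2 - a - 12) = (a - 3)*(a + 3)*(a - 4)
(5) = (b)*(b^2 + 4*b + 3) = b*(b + 3)*(b + 1)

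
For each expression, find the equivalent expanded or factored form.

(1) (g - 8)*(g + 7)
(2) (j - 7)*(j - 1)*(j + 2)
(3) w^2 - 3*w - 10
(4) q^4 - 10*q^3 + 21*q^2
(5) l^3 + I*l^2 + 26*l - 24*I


(1) = g^2 - g - 56
(2) = j^3 - 6*j^2 - 9*j + 14
(3) = (w - 5)*(w + 2)
(4) = q^2*(q - 7)*(q - 3)
(5) = (l - 4*I)*(l - I)*(l + 6*I)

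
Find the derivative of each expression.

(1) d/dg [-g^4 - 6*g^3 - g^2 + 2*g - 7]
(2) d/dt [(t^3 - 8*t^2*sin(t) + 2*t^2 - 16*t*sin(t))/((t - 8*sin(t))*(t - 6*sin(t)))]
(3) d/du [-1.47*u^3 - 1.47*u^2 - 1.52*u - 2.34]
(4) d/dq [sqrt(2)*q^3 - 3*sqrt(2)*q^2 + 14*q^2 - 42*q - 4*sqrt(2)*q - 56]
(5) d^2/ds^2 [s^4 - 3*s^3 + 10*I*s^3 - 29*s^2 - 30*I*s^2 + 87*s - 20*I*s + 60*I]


(1) = -4*g^3 - 18*g^2 - 2*g + 2
(2) = (6*t^2*cos(t) + t^2 + 12*sqrt(2)*t*cos(t + pi/4) - 12*sin(t))/(t - 6*sin(t))^2
(3) = -4.41*u^2 - 2.94*u - 1.52
(4) = 3*sqrt(2)*q^2 - 6*sqrt(2)*q + 28*q - 42 - 4*sqrt(2)
(5) = 12*s^2 + s*(-18 + 60*I) - 58 - 60*I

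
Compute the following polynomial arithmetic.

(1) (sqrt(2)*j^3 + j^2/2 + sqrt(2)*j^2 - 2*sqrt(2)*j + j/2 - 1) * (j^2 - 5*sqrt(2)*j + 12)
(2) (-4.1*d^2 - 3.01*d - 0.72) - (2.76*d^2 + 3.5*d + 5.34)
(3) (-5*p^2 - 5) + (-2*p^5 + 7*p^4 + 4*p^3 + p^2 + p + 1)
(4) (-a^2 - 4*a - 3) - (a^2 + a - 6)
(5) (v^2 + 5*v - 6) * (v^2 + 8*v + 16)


(1) = sqrt(2)*j^5 - 19*j^4/2 + sqrt(2)*j^4 - 19*j^3/2 + 15*sqrt(2)*j^3/2 + 19*sqrt(2)*j^2/2 + 25*j^2 - 19*sqrt(2)*j + 6*j - 12
(2) = -6.86*d^2 - 6.51*d - 6.06
(3) = -2*p^5 + 7*p^4 + 4*p^3 - 4*p^2 + p - 4
(4) = -2*a^2 - 5*a + 3
(5) = v^4 + 13*v^3 + 50*v^2 + 32*v - 96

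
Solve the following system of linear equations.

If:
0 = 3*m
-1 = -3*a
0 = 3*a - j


Then:
a = 1/3
j = 1
m = 0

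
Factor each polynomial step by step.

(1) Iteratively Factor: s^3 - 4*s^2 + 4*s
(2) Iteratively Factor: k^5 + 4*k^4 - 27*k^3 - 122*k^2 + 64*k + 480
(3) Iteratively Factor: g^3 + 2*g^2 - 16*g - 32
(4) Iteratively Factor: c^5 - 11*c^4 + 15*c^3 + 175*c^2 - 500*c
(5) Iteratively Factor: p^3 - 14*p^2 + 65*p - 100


(1) = (s)*(s^2 - 4*s + 4) = s*(s - 2)*(s - 2)
(2) = (k + 4)*(k^4 - 27*k^2 - 14*k + 120) = (k - 5)*(k + 4)*(k^3 + 5*k^2 - 2*k - 24) = (k - 5)*(k - 2)*(k + 4)*(k^2 + 7*k + 12) = (k - 5)*(k - 2)*(k + 3)*(k + 4)*(k + 4)
(3) = (g + 2)*(g^2 - 16) = (g - 4)*(g + 2)*(g + 4)
(4) = (c)*(c^4 - 11*c^3 + 15*c^2 + 175*c - 500) = c*(c - 5)*(c^3 - 6*c^2 - 15*c + 100) = c*(c - 5)^2*(c^2 - c - 20) = c*(c - 5)^2*(c + 4)*(c - 5)
(5) = (p - 4)*(p^2 - 10*p + 25) = (p - 5)*(p - 4)*(p - 5)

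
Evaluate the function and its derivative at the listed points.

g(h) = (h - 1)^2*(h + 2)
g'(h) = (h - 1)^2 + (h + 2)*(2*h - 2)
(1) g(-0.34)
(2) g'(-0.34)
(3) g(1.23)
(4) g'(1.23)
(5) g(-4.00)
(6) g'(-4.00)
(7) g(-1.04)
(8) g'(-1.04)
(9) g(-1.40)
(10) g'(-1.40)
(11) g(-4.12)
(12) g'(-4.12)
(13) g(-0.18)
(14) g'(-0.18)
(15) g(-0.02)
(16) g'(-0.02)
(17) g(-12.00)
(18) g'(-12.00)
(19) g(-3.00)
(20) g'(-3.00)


(1) = 2.98
(2) = -2.65
(3) = 0.17
(4) = 1.54
(5) = -50.00
(6) = 45.00
(7) = 4.00
(8) = 0.24
(9) = 3.46
(10) = 2.88
(11) = -55.57
(12) = 47.92
(13) = 2.53
(14) = -2.90
(15) = 2.06
(16) = -3.00
(17) = -1690.00
(18) = 429.00
(19) = -16.00
(20) = 24.00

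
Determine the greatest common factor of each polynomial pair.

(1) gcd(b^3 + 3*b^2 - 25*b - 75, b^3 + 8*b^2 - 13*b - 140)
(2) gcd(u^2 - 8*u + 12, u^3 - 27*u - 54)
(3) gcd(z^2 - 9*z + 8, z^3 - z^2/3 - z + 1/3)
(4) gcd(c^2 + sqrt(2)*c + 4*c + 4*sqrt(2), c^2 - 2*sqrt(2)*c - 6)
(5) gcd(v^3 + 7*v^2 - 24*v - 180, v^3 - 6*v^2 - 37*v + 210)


(1) = gcd((b - 5)*(b + 3)*(b + 5), (b - 4)*(b + 5)*(b + 7)) = b + 5
(2) = gcd((u - 6)*(u - 2), (u - 6)*(u + 3)^2) = u - 6
(3) = z - 1
(4) = gcd((c + 4)*(c + sqrt(2)), (c - 3*sqrt(2))*(c + sqrt(2))) = c + sqrt(2)
(5) = gcd((v - 5)*(v + 6)^2, (v - 7)*(v - 5)*(v + 6)) = v^2 + v - 30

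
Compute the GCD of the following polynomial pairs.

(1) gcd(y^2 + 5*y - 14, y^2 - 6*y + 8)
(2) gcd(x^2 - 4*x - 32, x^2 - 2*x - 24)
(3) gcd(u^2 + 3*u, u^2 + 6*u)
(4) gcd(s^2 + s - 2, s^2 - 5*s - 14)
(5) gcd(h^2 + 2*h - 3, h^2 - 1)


(1) = gcd((y - 2)*(y + 7), (y - 4)*(y - 2)) = y - 2
(2) = gcd((x - 8)*(x + 4), (x - 6)*(x + 4)) = x + 4
(3) = u
(4) = s + 2
(5) = gcd((h - 1)*(h + 3), (h - 1)*(h + 1)) = h - 1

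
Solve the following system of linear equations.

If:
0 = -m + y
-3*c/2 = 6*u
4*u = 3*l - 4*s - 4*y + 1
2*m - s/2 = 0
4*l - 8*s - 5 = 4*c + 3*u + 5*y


Then:
c = -124*y/55 - 76/55
l = 408*y/55 + 7/55
m = y
s = 4*y
u = 31*y/55 + 19/55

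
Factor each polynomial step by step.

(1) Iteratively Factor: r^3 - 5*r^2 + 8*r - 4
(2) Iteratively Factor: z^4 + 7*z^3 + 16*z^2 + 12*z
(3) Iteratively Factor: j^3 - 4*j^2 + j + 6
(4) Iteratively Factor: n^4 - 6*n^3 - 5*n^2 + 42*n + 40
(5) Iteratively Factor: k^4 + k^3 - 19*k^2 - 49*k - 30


(1) = (r - 2)*(r^2 - 3*r + 2) = (r - 2)*(r - 1)*(r - 2)
(2) = (z + 3)*(z^3 + 4*z^2 + 4*z) = (z + 2)*(z + 3)*(z^2 + 2*z) = (z + 2)^2*(z + 3)*(z)
(3) = (j - 2)*(j^2 - 2*j - 3) = (j - 3)*(j - 2)*(j + 1)
(4) = (n + 2)*(n^3 - 8*n^2 + 11*n + 20) = (n + 1)*(n + 2)*(n^2 - 9*n + 20) = (n - 5)*(n + 1)*(n + 2)*(n - 4)
(5) = (k + 1)*(k^3 - 19*k - 30) = (k + 1)*(k + 3)*(k^2 - 3*k - 10) = (k + 1)*(k + 2)*(k + 3)*(k - 5)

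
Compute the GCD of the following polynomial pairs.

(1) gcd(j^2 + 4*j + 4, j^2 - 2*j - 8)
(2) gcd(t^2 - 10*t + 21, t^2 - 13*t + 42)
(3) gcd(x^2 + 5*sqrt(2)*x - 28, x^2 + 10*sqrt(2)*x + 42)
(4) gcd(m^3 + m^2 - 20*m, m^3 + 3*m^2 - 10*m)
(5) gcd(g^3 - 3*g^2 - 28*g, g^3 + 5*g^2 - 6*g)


(1) = j + 2
(2) = t - 7
(3) = gcd((x - 2*sqrt(2))*(x + 7*sqrt(2)), (x + 3*sqrt(2))*(x + 7*sqrt(2))) = x + 7*sqrt(2)
(4) = gcd(m*(m - 4)*(m + 5), m*(m - 2)*(m + 5)) = m^2 + 5*m
(5) = g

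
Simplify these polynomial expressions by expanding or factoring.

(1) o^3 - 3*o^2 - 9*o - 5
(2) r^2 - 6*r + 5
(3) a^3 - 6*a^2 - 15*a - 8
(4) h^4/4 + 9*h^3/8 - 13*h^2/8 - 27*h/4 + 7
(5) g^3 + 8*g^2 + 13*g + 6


(1) = (o - 5)*(o + 1)^2
(2) = (r - 5)*(r - 1)
(3) = (a - 8)*(a + 1)^2
(4) = (h/4 + 1)*(h - 2)*(h - 1)*(h + 7/2)
(5) = (g + 1)^2*(g + 6)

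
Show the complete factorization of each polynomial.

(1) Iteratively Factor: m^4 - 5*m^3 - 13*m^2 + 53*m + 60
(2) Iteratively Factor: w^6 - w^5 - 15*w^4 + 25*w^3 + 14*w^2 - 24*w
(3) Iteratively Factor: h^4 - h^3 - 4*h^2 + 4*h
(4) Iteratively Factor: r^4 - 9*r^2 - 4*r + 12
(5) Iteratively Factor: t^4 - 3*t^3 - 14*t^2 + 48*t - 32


(1) = (m + 3)*(m^3 - 8*m^2 + 11*m + 20) = (m + 1)*(m + 3)*(m^2 - 9*m + 20) = (m - 4)*(m + 1)*(m + 3)*(m - 5)
(2) = (w + 1)*(w^5 - 2*w^4 - 13*w^3 + 38*w^2 - 24*w) = (w + 1)*(w + 4)*(w^4 - 6*w^3 + 11*w^2 - 6*w) = w*(w + 1)*(w + 4)*(w^3 - 6*w^2 + 11*w - 6) = w*(w - 2)*(w + 1)*(w + 4)*(w^2 - 4*w + 3) = w*(w - 2)*(w - 1)*(w + 1)*(w + 4)*(w - 3)
(3) = (h)*(h^3 - h^2 - 4*h + 4) = h*(h + 2)*(h^2 - 3*h + 2) = h*(h - 1)*(h + 2)*(h - 2)
(4) = (r + 2)*(r^3 - 2*r^2 - 5*r + 6) = (r - 1)*(r + 2)*(r^2 - r - 6) = (r - 3)*(r - 1)*(r + 2)*(r + 2)
(5) = (t - 1)*(t^3 - 2*t^2 - 16*t + 32) = (t - 2)*(t - 1)*(t^2 - 16) = (t - 4)*(t - 2)*(t - 1)*(t + 4)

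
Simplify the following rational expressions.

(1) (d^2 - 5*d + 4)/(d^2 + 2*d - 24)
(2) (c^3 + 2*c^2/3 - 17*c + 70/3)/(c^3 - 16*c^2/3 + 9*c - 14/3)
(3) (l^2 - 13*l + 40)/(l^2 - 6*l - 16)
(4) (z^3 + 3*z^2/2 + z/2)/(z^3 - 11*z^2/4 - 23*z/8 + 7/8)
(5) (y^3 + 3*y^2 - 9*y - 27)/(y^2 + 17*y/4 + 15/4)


(1) = (d - 1)/(d + 6)
(2) = (c + 5)/(c - 1)
(3) = (l - 5)/(l + 2)
(4) = (8*z^2 + 4*z)/(8*z^2 - 30*z + 7)
(5) = (4*y^2 - 36)/(4*y + 5)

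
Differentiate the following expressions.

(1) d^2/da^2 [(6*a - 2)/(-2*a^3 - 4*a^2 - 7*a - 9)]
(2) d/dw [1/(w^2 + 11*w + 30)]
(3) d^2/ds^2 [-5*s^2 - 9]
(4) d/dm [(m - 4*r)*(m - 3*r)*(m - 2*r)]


(1) = 8*(-18*a^5 - 24*a^4 + 29*a^3 + 207*a^2 + 177*a + 101)/(8*a^9 + 48*a^8 + 180*a^7 + 508*a^6 + 1062*a^5 + 1776*a^4 + 2341*a^3 + 2295*a^2 + 1701*a + 729)
(2) = (-2*w - 11)/(w^2 + 11*w + 30)^2
(3) = -10
(4) = 3*m^2 - 18*m*r + 26*r^2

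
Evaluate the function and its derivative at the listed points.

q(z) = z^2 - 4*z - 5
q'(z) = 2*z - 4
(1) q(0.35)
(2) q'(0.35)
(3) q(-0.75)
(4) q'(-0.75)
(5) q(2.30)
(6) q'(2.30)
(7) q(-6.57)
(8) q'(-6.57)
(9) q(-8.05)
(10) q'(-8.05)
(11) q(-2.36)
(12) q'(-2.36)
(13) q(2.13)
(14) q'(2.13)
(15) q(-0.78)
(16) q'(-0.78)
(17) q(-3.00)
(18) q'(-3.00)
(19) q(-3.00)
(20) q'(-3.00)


(1) = -6.28
(2) = -3.30
(3) = -1.44
(4) = -5.50
(5) = -8.91
(6) = 0.60
(7) = 64.44
(8) = -17.14
(9) = 92.00
(10) = -20.10
(11) = 10.01
(12) = -8.72
(13) = -8.98
(14) = 0.26
(15) = -1.27
(16) = -5.56
(17) = 16.00
(18) = -10.00
(19) = 16.00
(20) = -10.00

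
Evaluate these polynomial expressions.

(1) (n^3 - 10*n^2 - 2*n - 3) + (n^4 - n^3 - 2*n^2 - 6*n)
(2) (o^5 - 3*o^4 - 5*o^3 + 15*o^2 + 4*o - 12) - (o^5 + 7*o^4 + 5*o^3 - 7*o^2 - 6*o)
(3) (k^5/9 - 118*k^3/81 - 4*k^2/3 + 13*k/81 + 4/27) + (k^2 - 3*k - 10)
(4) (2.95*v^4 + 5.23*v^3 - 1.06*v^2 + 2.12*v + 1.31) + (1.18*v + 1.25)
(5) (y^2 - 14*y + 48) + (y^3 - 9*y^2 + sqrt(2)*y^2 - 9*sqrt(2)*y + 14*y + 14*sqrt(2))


(1) = n^4 - 12*n^2 - 8*n - 3
(2) = -10*o^4 - 10*o^3 + 22*o^2 + 10*o - 12
(3) = k^5/9 - 118*k^3/81 - k^2/3 - 230*k/81 - 266/27
(4) = 2.95*v^4 + 5.23*v^3 - 1.06*v^2 + 3.3*v + 2.56
(5) = y^3 - 8*y^2 + sqrt(2)*y^2 - 9*sqrt(2)*y + 14*sqrt(2) + 48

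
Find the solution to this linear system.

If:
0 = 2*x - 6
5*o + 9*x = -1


Then:
o = -28/5
x = 3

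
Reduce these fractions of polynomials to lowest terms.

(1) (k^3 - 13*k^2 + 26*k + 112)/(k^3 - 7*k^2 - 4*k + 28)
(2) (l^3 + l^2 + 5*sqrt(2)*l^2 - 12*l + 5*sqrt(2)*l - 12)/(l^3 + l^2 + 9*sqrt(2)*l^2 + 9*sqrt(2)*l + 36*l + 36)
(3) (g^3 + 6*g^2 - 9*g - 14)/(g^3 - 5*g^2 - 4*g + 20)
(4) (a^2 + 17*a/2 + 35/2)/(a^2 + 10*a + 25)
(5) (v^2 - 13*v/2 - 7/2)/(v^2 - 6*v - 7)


(1) = (k - 8)/(k - 2)
(2) = (l - sqrt(2))/(l + 3*sqrt(2))
(3) = (g^2 + 8*g + 7)/(g^2 - 3*g - 10)
(4) = (2*a + 7)/(2*a + 10)
(5) = (2*v + 1)/(2*v + 2)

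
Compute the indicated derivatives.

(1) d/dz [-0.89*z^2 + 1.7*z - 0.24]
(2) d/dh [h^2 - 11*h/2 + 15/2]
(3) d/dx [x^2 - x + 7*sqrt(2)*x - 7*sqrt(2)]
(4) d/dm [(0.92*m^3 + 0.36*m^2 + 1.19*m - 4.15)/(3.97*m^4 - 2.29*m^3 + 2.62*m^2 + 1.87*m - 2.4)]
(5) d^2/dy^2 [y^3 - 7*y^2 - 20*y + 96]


(1) = 1.7 - 1.78*z
(2) = 2*h - 11/2
(3) = 2*x - 1 + 7*sqrt(2)
(4) = (-3.6524*m^6 - 2.8584*m^5 - 10.9381*m^4 + 74.793*m^3 - 37.5791*m^2 + 20.018*m + 4.9045)/(15.7609*m^8 - 18.1826*m^7 + 26.0469*m^6 + 2.8482*m^5 - 20.7562*m^4 + 20.7908*m^3 - 9.0791*m^2 - 8.976*m + 5.76)
(5) = 6*y - 14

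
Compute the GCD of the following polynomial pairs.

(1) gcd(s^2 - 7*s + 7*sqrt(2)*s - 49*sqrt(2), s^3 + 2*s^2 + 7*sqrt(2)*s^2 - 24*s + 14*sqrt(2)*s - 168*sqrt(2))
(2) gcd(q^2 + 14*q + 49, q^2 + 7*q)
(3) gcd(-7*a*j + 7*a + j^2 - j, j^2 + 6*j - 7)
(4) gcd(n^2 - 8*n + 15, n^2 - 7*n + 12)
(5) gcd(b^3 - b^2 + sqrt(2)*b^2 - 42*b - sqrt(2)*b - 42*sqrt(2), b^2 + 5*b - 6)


(1) = s + 7*sqrt(2)
(2) = q + 7
(3) = gcd((-7*a + j)*(j - 1), (j - 1)*(j + 7)) = j - 1
(4) = n - 3
(5) = gcd((b - 7)*(b + 6)*(b + sqrt(2)), (b - 1)*(b + 6)) = b + 6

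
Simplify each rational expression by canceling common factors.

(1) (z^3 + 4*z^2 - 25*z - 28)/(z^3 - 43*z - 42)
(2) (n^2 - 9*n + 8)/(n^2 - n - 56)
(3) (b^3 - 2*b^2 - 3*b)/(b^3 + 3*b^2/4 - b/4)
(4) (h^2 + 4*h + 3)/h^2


(1) = (z^2 + 3*z - 28)/(z^2 - z - 42)
(2) = (n - 1)/(n + 7)
(3) = (4*b - 12)/(4*b - 1)
(4) = (h^2 + 4*h + 3)/h^2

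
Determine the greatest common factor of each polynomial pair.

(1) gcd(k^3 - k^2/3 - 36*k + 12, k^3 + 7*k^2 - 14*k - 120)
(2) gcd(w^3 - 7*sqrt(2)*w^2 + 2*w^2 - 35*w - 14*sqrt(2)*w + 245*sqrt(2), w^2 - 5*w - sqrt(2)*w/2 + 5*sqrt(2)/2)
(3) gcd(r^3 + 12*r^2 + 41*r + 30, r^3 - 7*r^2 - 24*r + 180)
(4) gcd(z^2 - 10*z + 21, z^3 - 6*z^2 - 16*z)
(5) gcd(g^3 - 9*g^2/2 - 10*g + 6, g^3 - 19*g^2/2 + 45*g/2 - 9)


(1) = gcd((k - 6)*(k - 1/3)*(k + 6), (k - 4)*(k + 5)*(k + 6)) = k + 6
(2) = w - 5
(3) = gcd((r + 1)*(r + 5)*(r + 6), (r - 6)^2*(r + 5)) = r + 5
(4) = gcd((z - 7)*(z - 3), z*(z - 8)*(z + 2)) = 1
(5) = g^2 - 13*g/2 + 3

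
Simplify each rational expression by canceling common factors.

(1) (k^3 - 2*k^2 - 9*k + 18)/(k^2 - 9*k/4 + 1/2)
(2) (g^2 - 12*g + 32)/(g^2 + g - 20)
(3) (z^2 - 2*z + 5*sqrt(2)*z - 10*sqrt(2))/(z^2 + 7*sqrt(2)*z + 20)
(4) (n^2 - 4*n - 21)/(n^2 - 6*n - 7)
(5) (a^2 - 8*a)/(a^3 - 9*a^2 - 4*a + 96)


(1) = (4*k^2 - 36)/(4*k - 1)
(2) = (g - 8)/(g + 5)
(3) = (z - 2)/(z + 2*sqrt(2))
(4) = (n + 3)/(n + 1)
(5) = a/(a^2 - a - 12)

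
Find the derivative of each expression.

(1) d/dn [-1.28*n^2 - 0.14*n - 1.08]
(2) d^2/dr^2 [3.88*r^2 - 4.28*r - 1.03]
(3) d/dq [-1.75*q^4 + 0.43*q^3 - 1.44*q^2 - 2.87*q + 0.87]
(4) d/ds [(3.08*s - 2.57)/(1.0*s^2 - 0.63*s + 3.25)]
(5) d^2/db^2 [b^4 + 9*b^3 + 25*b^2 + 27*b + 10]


(1) = -2.56*n - 0.14
(2) = 7.76000000000000
(3) = -7.0*q^3 + 1.29*q^2 - 2.88*q - 2.87
(4) = (-3.08*s^2 + 5.14*s + 8.3909)/(1.0*s^4 - 1.26*s^3 + 6.8969*s^2 - 4.095*s + 10.5625)
(5) = 12*b^2 + 54*b + 50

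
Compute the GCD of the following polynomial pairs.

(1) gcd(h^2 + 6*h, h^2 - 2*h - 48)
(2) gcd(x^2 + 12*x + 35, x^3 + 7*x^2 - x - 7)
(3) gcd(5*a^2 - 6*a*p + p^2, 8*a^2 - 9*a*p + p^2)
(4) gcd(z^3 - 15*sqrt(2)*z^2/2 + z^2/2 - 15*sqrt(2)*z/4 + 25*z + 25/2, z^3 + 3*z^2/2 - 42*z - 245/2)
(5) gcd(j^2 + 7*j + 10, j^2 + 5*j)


(1) = gcd(h*(h + 6), (h - 8)*(h + 6)) = h + 6
(2) = gcd((x + 5)*(x + 7), (x - 1)*(x + 1)*(x + 7)) = x + 7
(3) = -a + p
(4) = 1
(5) = gcd((j + 2)*(j + 5), j*(j + 5)) = j + 5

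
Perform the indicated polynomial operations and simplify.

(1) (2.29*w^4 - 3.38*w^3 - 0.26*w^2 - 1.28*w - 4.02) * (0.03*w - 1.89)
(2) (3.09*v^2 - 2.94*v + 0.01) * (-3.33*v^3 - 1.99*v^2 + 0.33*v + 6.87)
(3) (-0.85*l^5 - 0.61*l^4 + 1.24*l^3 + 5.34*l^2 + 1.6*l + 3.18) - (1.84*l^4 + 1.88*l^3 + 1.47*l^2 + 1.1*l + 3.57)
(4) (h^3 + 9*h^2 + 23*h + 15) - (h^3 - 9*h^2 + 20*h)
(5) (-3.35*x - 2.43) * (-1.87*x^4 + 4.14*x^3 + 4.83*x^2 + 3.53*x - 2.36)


(1) = 0.0687*w^5 - 4.4295*w^4 + 6.3804*w^3 + 0.453*w^2 + 2.2986*w + 7.5978
(2) = -10.2897*v^5 + 3.6411*v^4 + 6.837*v^3 + 20.2382*v^2 - 20.1945*v + 0.0687
(3) = -0.85*l^5 - 2.45*l^4 - 0.64*l^3 + 3.87*l^2 + 0.5*l - 0.39
(4) = 18*h^2 + 3*h + 15
(5) = 6.2645*x^5 - 9.3249*x^4 - 26.2407*x^3 - 23.5624*x^2 - 0.6719*x + 5.7348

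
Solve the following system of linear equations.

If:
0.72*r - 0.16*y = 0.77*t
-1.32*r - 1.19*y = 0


Then:
r = -0.901515151515151*y
t = -1.05076741440378*y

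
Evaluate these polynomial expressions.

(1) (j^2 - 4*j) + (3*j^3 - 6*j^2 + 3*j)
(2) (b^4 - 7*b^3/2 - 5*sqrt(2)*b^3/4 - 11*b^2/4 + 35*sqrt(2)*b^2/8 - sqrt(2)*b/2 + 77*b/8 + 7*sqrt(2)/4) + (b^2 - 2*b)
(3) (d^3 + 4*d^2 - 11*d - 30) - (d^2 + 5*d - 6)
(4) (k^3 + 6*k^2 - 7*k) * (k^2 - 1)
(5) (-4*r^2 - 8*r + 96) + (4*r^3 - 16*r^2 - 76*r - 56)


(1) = 3*j^3 - 5*j^2 - j
(2) = b^4 - 7*b^3/2 - 5*sqrt(2)*b^3/4 - 7*b^2/4 + 35*sqrt(2)*b^2/8 - sqrt(2)*b/2 + 61*b/8 + 7*sqrt(2)/4
(3) = d^3 + 3*d^2 - 16*d - 24
(4) = k^5 + 6*k^4 - 8*k^3 - 6*k^2 + 7*k
(5) = 4*r^3 - 20*r^2 - 84*r + 40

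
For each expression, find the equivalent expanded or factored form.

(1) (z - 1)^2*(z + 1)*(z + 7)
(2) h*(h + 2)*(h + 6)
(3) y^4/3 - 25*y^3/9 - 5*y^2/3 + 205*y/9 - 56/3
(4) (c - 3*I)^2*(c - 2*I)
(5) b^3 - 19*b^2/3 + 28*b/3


(1) = z^4 + 6*z^3 - 8*z^2 - 6*z + 7
(2) = h^3 + 8*h^2 + 12*h
(3) = (y/3 + 1)*(y - 8)*(y - 7/3)*(y - 1)
(4) = c^3 - 8*I*c^2 - 21*c + 18*I
(5) = b*(b - 4)*(b - 7/3)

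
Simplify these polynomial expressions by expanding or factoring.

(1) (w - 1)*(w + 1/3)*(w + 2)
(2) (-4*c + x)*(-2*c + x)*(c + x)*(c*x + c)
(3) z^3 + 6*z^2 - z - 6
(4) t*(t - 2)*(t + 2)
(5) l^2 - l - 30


(1) = w^3 + 4*w^2/3 - 5*w/3 - 2/3
(2) = 8*c^4*x + 8*c^4 + 2*c^3*x^2 + 2*c^3*x - 5*c^2*x^3 - 5*c^2*x^2 + c*x^4 + c*x^3
(3) = (z - 1)*(z + 1)*(z + 6)
(4) = t^3 - 4*t
(5) = (l - 6)*(l + 5)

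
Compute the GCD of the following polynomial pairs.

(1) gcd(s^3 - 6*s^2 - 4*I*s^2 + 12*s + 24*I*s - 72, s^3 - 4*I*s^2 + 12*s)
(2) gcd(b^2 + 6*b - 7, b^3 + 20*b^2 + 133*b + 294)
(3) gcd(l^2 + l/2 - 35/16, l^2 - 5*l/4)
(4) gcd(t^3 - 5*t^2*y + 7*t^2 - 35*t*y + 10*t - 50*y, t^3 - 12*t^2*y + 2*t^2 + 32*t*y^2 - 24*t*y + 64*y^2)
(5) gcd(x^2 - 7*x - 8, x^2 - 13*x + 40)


(1) = gcd((s - 6)*(s - 6*I)*(s + 2*I), s*(s - 6*I)*(s + 2*I)) = s^2 - 4*I*s + 12
(2) = gcd((b - 1)*(b + 7), (b + 6)*(b + 7)^2) = b + 7
(3) = gcd((l - 5/4)*(l + 7/4), l*(l - 5/4)) = l - 5/4
(4) = gcd((t + 2)*(t + 5)*(t - 5*y), (t + 2)*(t - 8*y)*(t - 4*y)) = t + 2
(5) = gcd((x - 8)*(x + 1), (x - 8)*(x - 5)) = x - 8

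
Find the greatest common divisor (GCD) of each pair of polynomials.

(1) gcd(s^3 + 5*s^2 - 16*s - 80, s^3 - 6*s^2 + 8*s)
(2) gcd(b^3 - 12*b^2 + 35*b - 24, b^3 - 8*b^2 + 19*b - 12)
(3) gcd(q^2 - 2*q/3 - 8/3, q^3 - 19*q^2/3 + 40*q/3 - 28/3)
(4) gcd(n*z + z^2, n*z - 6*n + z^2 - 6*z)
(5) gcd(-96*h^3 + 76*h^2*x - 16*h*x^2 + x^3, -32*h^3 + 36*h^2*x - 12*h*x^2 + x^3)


(1) = gcd((s - 4)*(s + 4)*(s + 5), s*(s - 4)*(s - 2)) = s - 4
(2) = gcd((b - 8)*(b - 3)*(b - 1), (b - 4)*(b - 3)*(b - 1)) = b^2 - 4*b + 3
(3) = q - 2
(4) = gcd(z*(n + z), (n + z)*(z - 6)) = n + z
(5) = gcd((-8*h + x)*(-6*h + x)*(-2*h + x), (-8*h + x)*(-2*h + x)^2) = 16*h^2 - 10*h*x + x^2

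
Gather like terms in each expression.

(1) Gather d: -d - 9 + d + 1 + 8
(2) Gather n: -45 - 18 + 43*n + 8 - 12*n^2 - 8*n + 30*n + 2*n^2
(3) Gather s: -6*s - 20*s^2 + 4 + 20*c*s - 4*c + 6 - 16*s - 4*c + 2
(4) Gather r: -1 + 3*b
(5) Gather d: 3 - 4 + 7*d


(1) = 0
(2) = -10*n^2 + 65*n - 55
(3) = -8*c - 20*s^2 + s*(20*c - 22) + 12
(4) = 3*b - 1
(5) = 7*d - 1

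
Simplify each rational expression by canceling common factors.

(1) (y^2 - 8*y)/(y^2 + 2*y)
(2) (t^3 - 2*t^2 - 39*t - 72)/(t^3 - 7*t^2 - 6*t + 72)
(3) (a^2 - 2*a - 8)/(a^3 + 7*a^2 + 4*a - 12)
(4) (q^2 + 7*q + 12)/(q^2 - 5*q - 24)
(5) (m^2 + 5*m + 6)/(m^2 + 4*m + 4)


(1) = (y - 8)/(y + 2)
(2) = (t^2 - 5*t - 24)/(t^2 - 10*t + 24)
(3) = (a - 4)/(a^2 + 5*a - 6)
(4) = (q + 4)/(q - 8)
(5) = (m + 3)/(m + 2)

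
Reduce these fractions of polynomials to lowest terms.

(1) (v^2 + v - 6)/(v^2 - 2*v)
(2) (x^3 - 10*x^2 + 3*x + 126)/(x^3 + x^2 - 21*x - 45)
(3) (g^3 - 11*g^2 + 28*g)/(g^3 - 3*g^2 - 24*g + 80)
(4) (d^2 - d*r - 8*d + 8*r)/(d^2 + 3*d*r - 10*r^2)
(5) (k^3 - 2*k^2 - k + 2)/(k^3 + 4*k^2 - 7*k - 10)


(1) = (v + 3)/v
(2) = (x^2 - 13*x + 42)/(x^2 - 2*x - 15)
(3) = (g^2 - 7*g)/(g^2 + g - 20)
(4) = (-d^2 + d*r + 8*d - 8*r)/(-d^2 - 3*d*r + 10*r^2)
(5) = (k - 1)/(k + 5)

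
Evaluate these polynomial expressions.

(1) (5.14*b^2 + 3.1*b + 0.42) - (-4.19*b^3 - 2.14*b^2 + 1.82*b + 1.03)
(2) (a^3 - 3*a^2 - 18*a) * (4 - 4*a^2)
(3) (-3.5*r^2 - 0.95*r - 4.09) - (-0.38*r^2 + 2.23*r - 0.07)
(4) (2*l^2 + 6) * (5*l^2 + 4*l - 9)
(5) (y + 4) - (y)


(1) = 4.19*b^3 + 7.28*b^2 + 1.28*b - 0.61
(2) = -4*a^5 + 12*a^4 + 76*a^3 - 12*a^2 - 72*a
(3) = -3.12*r^2 - 3.18*r - 4.02
(4) = 10*l^4 + 8*l^3 + 12*l^2 + 24*l - 54
(5) = 4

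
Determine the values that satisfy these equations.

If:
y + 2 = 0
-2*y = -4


Then:
No Solution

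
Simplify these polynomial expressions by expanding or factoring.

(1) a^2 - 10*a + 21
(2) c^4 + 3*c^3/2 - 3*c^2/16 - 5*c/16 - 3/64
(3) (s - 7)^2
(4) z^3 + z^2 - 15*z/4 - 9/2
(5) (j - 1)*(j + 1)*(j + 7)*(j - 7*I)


(1) = (a - 7)*(a - 3)
(2) = (c - 1/2)*(c + 1/4)^2*(c + 3/2)
(3) = s^2 - 14*s + 49
(4) = (z - 2)*(z + 3/2)^2
(5) = j^4 + 7*j^3 - 7*I*j^3 - j^2 - 49*I*j^2 - 7*j + 7*I*j + 49*I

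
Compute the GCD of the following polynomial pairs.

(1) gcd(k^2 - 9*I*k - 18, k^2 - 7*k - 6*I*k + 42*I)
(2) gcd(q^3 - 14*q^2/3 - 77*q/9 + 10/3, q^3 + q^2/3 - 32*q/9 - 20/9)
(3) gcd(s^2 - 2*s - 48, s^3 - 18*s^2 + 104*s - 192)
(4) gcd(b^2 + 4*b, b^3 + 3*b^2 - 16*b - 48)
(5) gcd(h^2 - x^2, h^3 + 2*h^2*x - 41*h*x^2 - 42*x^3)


(1) = k - 6*I
(2) = gcd((q - 6)*(q - 1/3)*(q + 5/3), (q - 2)*(q + 2/3)*(q + 5/3)) = q + 5/3
(3) = gcd((s - 8)*(s + 6), (s - 8)*(s - 6)*(s - 4)) = s - 8
(4) = gcd(b*(b + 4), (b - 4)*(b + 3)*(b + 4)) = b + 4
(5) = gcd((h - x)*(h + x), (h - 6*x)*(h + x)*(h + 7*x)) = h + x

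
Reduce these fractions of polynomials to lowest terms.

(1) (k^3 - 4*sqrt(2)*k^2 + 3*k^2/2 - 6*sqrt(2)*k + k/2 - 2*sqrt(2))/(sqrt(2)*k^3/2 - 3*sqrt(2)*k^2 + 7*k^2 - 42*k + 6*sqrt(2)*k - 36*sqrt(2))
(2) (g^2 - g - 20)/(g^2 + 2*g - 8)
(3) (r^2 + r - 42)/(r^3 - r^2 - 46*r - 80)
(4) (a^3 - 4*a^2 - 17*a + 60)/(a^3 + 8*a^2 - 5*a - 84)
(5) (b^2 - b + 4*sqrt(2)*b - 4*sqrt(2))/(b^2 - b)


(1) = (4*k^3 + k^2*(6 - 16*sqrt(2)) + k*(2 - 24*sqrt(2)) - 8*sqrt(2))/(2*sqrt(2)*k^3 + k^2*(28 - 12*sqrt(2)) + k*(-168 + 24*sqrt(2)) - 144*sqrt(2))
(2) = (g - 5)/(g - 2)
(3) = (r^2 + r - 42)/(r^3 - r^2 - 46*r - 80)
(4) = (a - 5)/(a + 7)
(5) = (b + 4*sqrt(2))/b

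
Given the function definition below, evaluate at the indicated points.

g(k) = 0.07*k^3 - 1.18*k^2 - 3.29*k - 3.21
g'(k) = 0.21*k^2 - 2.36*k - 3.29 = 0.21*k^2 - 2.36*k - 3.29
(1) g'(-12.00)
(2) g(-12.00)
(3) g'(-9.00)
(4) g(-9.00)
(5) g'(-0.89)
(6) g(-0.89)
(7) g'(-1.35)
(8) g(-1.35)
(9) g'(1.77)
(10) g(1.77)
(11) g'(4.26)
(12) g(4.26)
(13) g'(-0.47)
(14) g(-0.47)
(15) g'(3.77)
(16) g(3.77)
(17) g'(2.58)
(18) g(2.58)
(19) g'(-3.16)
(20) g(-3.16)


(1) = 55.27
(2) = -254.61
(3) = 34.96
(4) = -120.21
(5) = -1.02
(6) = -1.27
(7) = 0.28
(8) = -1.09
(9) = -6.81
(10) = -12.34
(11) = -9.53
(12) = -33.23
(13) = -2.13
(14) = -1.93
(15) = -9.20
(16) = -28.63
(17) = -7.98
(18) = -18.35
(19) = 6.26
(20) = -6.81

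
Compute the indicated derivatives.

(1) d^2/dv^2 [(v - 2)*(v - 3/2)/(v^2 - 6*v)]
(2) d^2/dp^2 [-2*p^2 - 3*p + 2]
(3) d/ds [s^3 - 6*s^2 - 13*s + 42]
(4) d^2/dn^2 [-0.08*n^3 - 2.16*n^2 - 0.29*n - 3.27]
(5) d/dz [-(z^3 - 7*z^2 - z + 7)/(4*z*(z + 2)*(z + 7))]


(1) = (5*v^3 + 18*v^2 - 108*v + 216)/(v^3*(v^3 - 18*v^2 + 108*v - 216))
(2) = -4
(3) = 3*s^2 - 12*s - 13
(4) = -0.48*n - 4.32
(5) = (-8*z^4 - 15*z^3 + 55*z^2 + 63*z + 49)/(2*z^2*(z^4 + 18*z^3 + 109*z^2 + 252*z + 196))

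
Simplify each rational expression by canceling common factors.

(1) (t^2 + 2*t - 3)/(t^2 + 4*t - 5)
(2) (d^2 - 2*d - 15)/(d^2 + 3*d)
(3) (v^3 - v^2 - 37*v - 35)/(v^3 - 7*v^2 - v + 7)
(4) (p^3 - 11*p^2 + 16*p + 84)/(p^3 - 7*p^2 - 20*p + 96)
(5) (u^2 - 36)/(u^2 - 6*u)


(1) = (t + 3)/(t + 5)
(2) = (d - 5)/d
(3) = (v + 5)/(v - 1)
(4) = (p^3 - 11*p^2 + 16*p + 84)/(p^3 - 7*p^2 - 20*p + 96)
(5) = (u + 6)/u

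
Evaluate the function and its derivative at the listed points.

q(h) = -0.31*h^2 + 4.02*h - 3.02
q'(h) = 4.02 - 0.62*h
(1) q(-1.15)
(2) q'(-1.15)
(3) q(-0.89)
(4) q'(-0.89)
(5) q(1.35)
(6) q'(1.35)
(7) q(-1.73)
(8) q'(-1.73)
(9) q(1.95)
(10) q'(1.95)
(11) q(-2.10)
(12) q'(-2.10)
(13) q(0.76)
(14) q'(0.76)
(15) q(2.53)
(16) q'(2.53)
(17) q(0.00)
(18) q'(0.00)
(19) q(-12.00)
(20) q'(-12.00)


(1) = -8.05
(2) = 4.73
(3) = -6.84
(4) = 4.57
(5) = 1.84
(6) = 3.18
(7) = -10.90
(8) = 5.09
(9) = 3.64
(10) = 2.81
(11) = -12.83
(12) = 5.32
(13) = -0.14
(14) = 3.55
(15) = 5.17
(16) = 2.45
(17) = -3.02
(18) = 4.02
(19) = -95.90
(20) = 11.46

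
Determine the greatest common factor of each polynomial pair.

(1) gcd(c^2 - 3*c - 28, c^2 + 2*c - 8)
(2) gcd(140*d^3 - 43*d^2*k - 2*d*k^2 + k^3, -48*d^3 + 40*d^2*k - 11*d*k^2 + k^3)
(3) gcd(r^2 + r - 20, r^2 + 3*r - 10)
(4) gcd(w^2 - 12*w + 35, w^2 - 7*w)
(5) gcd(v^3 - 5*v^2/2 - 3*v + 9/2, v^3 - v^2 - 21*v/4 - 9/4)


(1) = c + 4
(2) = 4*d - k
(3) = gcd((r - 4)*(r + 5), (r - 2)*(r + 5)) = r + 5
(4) = w - 7
(5) = gcd((v - 3)*(v - 1)*(v + 3/2), (v - 3)*(v + 1/2)*(v + 3/2)) = v^2 - 3*v/2 - 9/2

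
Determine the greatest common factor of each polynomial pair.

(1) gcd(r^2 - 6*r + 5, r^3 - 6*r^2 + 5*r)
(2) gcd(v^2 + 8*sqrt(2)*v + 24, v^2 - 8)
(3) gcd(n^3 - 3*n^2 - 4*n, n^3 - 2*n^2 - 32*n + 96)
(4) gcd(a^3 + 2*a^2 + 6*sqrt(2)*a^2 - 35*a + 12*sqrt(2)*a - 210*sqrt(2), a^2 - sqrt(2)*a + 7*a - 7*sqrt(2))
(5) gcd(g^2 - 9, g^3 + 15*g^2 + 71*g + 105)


(1) = gcd((r - 5)*(r - 1), r*(r - 5)*(r - 1)) = r^2 - 6*r + 5
(2) = gcd((v + 2*sqrt(2))*(v + 6*sqrt(2)), (v - 2*sqrt(2))*(v + 2*sqrt(2))) = v + 2*sqrt(2)
(3) = gcd(n*(n - 4)*(n + 1), (n - 4)^2*(n + 6)) = n - 4
(4) = a + 7
(5) = gcd((g - 3)*(g + 3), (g + 3)*(g + 5)*(g + 7)) = g + 3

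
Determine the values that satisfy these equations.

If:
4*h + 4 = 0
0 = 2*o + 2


Then:
h = -1
o = -1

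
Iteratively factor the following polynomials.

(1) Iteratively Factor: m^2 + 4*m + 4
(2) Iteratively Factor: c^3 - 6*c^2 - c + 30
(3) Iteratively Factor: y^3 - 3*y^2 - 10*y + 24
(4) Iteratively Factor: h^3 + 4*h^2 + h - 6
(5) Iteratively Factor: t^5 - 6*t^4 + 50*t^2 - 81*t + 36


(1) = (m + 2)*(m + 2)
(2) = (c + 2)*(c^2 - 8*c + 15) = (c - 5)*(c + 2)*(c - 3)
(3) = (y + 3)*(y^2 - 6*y + 8) = (y - 2)*(y + 3)*(y - 4)
(4) = (h + 2)*(h^2 + 2*h - 3) = (h - 1)*(h + 2)*(h + 3)
(5) = (t + 3)*(t^4 - 9*t^3 + 27*t^2 - 31*t + 12) = (t - 1)*(t + 3)*(t^3 - 8*t^2 + 19*t - 12) = (t - 3)*(t - 1)*(t + 3)*(t^2 - 5*t + 4) = (t - 4)*(t - 3)*(t - 1)*(t + 3)*(t - 1)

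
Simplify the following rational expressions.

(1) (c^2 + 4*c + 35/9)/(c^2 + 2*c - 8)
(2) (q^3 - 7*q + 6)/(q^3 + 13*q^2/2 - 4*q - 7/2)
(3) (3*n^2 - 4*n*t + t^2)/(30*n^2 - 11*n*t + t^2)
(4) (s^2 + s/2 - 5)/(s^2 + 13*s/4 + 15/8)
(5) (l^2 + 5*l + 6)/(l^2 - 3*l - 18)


(1) = (9*c^2 + 36*c + 35)/(9*c^2 + 18*c - 72)
(2) = (2*q^2 + 2*q - 12)/(2*q^2 + 15*q + 7)
(3) = (3*n^2 - 4*n*t + t^2)/(30*n^2 - 11*n*t + t^2)
(4) = (4*s - 8)/(4*s + 3)
(5) = (l + 2)/(l - 6)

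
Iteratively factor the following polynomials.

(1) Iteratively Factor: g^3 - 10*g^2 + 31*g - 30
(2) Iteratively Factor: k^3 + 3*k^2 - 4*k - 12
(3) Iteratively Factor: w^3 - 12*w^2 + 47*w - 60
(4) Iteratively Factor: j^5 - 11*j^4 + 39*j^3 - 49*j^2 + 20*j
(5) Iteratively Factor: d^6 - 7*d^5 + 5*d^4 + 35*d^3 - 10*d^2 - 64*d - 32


(1) = (g - 5)*(g^2 - 5*g + 6) = (g - 5)*(g - 2)*(g - 3)
(2) = (k + 2)*(k^2 + k - 6) = (k + 2)*(k + 3)*(k - 2)
(3) = (w - 5)*(w^2 - 7*w + 12) = (w - 5)*(w - 3)*(w - 4)
(4) = (j - 5)*(j^4 - 6*j^3 + 9*j^2 - 4*j) = (j - 5)*(j - 1)*(j^3 - 5*j^2 + 4*j) = (j - 5)*(j - 4)*(j - 1)*(j^2 - j) = j*(j - 5)*(j - 4)*(j - 1)*(j - 1)
(5) = (d + 1)*(d^5 - 8*d^4 + 13*d^3 + 22*d^2 - 32*d - 32) = (d - 4)*(d + 1)*(d^4 - 4*d^3 - 3*d^2 + 10*d + 8) = (d - 4)*(d + 1)^2*(d^3 - 5*d^2 + 2*d + 8) = (d - 4)^2*(d + 1)^2*(d^2 - d - 2) = (d - 4)^2*(d - 2)*(d + 1)^2*(d + 1)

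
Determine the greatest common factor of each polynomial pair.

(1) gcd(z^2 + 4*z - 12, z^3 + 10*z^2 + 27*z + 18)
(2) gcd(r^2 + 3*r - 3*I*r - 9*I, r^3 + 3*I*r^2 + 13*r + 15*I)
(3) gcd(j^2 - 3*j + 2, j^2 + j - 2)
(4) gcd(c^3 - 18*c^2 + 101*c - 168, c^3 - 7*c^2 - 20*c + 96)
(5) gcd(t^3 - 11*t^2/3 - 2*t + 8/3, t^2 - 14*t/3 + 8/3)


(1) = z + 6
(2) = r - 3*I
(3) = gcd((j - 2)*(j - 1), (j - 1)*(j + 2)) = j - 1
(4) = gcd((c - 8)*(c - 7)*(c - 3), (c - 8)*(c - 3)*(c + 4)) = c^2 - 11*c + 24
(5) = t^2 - 14*t/3 + 8/3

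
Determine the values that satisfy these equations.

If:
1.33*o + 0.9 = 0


Then:
o = -0.68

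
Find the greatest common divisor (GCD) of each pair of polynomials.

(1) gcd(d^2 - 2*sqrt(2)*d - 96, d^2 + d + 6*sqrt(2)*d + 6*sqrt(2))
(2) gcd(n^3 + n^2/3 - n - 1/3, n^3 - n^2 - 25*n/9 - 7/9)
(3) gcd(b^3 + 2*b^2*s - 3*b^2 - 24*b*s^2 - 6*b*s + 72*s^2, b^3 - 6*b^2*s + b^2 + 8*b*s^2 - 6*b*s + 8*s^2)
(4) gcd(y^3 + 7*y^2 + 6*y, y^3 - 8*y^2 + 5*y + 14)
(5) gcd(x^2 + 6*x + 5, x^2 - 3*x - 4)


(1) = gcd((d - 8*sqrt(2))*(d + 6*sqrt(2)), (d + 1)*(d + 6*sqrt(2))) = d + 6*sqrt(2)
(2) = gcd((n - 1)*(n + 1/3)*(n + 1), (n - 7/3)*(n + 1/3)*(n + 1)) = n^2 + 4*n/3 + 1/3
(3) = -b + 4*s
(4) = y + 1
(5) = gcd((x + 1)*(x + 5), (x - 4)*(x + 1)) = x + 1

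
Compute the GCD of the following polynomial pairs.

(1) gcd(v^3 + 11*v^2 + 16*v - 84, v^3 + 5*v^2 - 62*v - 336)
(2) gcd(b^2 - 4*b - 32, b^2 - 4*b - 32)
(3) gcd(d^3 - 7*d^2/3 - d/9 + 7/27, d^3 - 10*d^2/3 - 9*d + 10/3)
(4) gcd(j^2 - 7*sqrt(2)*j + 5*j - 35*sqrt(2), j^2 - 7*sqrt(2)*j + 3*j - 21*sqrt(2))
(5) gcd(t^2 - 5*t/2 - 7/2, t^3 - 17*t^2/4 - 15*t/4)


(1) = gcd((v - 2)*(v + 6)*(v + 7), (v - 8)*(v + 6)*(v + 7)) = v^2 + 13*v + 42
(2) = gcd((b - 8)*(b + 4), (b - 8)*(b + 4)) = b^2 - 4*b - 32
(3) = gcd((d - 7/3)*(d - 1/3)*(d + 1/3), (d - 5)*(d - 1/3)*(d + 2)) = d - 1/3
(4) = j - 7*sqrt(2)
(5) = gcd((t - 7/2)*(t + 1), t*(t - 5)*(t + 3/4)) = 1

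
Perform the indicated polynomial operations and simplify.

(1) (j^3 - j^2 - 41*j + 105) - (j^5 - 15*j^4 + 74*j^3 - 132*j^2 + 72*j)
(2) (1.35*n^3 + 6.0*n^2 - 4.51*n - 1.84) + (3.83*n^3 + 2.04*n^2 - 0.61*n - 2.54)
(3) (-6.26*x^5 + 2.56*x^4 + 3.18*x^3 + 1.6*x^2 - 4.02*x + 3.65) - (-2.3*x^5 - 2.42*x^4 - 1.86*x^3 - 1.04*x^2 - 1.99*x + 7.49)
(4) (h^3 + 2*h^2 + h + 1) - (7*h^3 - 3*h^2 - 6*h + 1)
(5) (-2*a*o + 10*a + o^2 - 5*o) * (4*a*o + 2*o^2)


(1) = -j^5 + 15*j^4 - 73*j^3 + 131*j^2 - 113*j + 105
(2) = 5.18*n^3 + 8.04*n^2 - 5.12*n - 4.38
(3) = -3.96*x^5 + 4.98*x^4 + 5.04*x^3 + 2.64*x^2 - 2.03*x - 3.84
(4) = -6*h^3 + 5*h^2 + 7*h
(5) = -8*a^2*o^2 + 40*a^2*o + 2*o^4 - 10*o^3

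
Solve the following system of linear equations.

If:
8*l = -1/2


Then:
l = -1/16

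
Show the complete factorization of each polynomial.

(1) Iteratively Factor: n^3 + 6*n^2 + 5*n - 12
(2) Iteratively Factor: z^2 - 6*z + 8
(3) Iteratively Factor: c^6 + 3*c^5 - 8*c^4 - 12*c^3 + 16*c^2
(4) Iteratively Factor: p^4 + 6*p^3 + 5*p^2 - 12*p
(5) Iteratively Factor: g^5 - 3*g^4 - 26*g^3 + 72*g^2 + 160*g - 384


(1) = (n + 3)*(n^2 + 3*n - 4) = (n - 1)*(n + 3)*(n + 4)
(2) = (z - 4)*(z - 2)
(3) = (c)*(c^5 + 3*c^4 - 8*c^3 - 12*c^2 + 16*c) = c*(c - 1)*(c^4 + 4*c^3 - 4*c^2 - 16*c) = c*(c - 1)*(c + 2)*(c^3 + 2*c^2 - 8*c) = c^2*(c - 1)*(c + 2)*(c^2 + 2*c - 8) = c^2*(c - 1)*(c + 2)*(c + 4)*(c - 2)
(4) = (p)*(p^3 + 6*p^2 + 5*p - 12) = p*(p - 1)*(p^2 + 7*p + 12) = p*(p - 1)*(p + 3)*(p + 4)
(5) = (g + 4)*(g^4 - 7*g^3 + 2*g^2 + 64*g - 96) = (g - 4)*(g + 4)*(g^3 - 3*g^2 - 10*g + 24) = (g - 4)*(g - 2)*(g + 4)*(g^2 - g - 12) = (g - 4)*(g - 2)*(g + 3)*(g + 4)*(g - 4)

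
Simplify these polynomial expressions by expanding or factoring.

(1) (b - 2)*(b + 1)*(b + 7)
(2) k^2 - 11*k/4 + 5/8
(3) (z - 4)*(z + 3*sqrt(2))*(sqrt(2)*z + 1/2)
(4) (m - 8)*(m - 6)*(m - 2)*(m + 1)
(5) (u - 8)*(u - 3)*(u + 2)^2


(1) = b^3 + 6*b^2 - 9*b - 14
(2) = (k - 5/2)*(k - 1/4)
(3) = sqrt(2)*z^3 - 4*sqrt(2)*z^2 + 13*z^2/2 - 26*z + 3*sqrt(2)*z/2 - 6*sqrt(2)
(4) = m^4 - 15*m^3 + 60*m^2 - 20*m - 96
(5) = u^4 - 7*u^3 - 16*u^2 + 52*u + 96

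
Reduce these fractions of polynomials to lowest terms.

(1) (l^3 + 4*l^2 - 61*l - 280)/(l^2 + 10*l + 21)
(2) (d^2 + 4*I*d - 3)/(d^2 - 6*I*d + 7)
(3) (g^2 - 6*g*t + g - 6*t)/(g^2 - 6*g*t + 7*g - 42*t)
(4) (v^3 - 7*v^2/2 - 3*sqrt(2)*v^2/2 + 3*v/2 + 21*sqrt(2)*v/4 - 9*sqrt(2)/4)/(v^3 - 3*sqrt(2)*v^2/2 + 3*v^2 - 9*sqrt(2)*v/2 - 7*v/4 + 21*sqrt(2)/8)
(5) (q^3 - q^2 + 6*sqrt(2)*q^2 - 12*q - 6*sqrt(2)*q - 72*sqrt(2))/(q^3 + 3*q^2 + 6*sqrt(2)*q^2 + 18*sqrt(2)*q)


(1) = (l^2 - 3*l - 40)/(l + 3)
(2) = (d + 3*I)/(d - 7*I)
(3) = (g + 1)/(g + 7)
(4) = (32*v - 96)/(32*v + 112)
(5) = (q - 4)/q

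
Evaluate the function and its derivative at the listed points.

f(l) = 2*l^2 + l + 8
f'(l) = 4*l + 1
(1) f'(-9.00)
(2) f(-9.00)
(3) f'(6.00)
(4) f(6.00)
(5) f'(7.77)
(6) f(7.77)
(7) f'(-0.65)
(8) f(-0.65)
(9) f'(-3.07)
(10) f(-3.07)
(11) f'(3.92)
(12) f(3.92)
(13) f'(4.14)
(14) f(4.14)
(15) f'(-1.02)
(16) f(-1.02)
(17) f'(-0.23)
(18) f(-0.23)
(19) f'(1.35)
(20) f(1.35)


(1) = -35.00
(2) = 161.00
(3) = 25.00
(4) = 86.00
(5) = 32.08
(6) = 136.52
(7) = -1.60
(8) = 8.20
(9) = -11.28
(10) = 23.78
(11) = 16.68
(12) = 42.65
(13) = 17.56
(14) = 46.42
(15) = -3.08
(16) = 9.06
(17) = 0.08
(18) = 7.88
(19) = 6.40
(20) = 13.00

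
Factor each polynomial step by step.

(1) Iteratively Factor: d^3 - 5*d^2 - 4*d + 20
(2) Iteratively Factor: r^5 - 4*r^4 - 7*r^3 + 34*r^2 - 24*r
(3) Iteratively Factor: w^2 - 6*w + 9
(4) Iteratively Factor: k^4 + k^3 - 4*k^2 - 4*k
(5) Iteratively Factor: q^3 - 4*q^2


(1) = (d - 5)*(d^2 - 4) = (d - 5)*(d + 2)*(d - 2)
(2) = (r)*(r^4 - 4*r^3 - 7*r^2 + 34*r - 24) = r*(r - 1)*(r^3 - 3*r^2 - 10*r + 24) = r*(r - 4)*(r - 1)*(r^2 + r - 6) = r*(r - 4)*(r - 2)*(r - 1)*(r + 3)
(3) = (w - 3)*(w - 3)
(4) = (k - 2)*(k^3 + 3*k^2 + 2*k) = (k - 2)*(k + 2)*(k^2 + k) = (k - 2)*(k + 1)*(k + 2)*(k)
(5) = (q)*(q^2 - 4*q) = q*(q - 4)*(q)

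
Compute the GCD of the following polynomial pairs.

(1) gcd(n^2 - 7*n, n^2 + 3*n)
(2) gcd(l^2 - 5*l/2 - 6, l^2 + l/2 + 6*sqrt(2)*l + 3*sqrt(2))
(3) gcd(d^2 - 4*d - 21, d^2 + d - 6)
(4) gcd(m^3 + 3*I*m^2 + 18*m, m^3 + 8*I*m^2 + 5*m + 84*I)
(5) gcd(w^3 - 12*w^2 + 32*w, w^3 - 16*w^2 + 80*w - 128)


(1) = n
(2) = 1
(3) = d + 3
(4) = gcd(m*(m - 3*I)*(m + 6*I), (m - 3*I)*(m + 4*I)*(m + 7*I)) = m - 3*I
(5) = gcd(w*(w - 8)*(w - 4), (w - 8)*(w - 4)^2) = w^2 - 12*w + 32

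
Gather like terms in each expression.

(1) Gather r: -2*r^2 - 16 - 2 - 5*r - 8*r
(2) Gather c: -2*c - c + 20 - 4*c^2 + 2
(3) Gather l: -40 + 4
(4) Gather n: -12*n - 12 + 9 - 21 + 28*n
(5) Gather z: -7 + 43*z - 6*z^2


(1) = -2*r^2 - 13*r - 18
(2) = -4*c^2 - 3*c + 22
(3) = -36
(4) = 16*n - 24
(5) = -6*z^2 + 43*z - 7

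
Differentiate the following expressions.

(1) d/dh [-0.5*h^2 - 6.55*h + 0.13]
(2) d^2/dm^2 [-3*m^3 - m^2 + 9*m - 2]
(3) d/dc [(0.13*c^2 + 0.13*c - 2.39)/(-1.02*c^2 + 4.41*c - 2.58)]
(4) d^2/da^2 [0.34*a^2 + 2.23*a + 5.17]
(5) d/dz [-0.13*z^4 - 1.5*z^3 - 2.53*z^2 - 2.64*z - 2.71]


(1) = -1.0*h - 6.55
(2) = -18*m - 2
(3) = (0.7059*c^2 - 5.5464*c + 10.2045)/(1.0404*c^4 - 8.9964*c^3 + 24.7113*c^2 - 22.7556*c + 6.6564)
(4) = 0.680000000000000
(5) = -0.52*z^3 - 4.5*z^2 - 5.06*z - 2.64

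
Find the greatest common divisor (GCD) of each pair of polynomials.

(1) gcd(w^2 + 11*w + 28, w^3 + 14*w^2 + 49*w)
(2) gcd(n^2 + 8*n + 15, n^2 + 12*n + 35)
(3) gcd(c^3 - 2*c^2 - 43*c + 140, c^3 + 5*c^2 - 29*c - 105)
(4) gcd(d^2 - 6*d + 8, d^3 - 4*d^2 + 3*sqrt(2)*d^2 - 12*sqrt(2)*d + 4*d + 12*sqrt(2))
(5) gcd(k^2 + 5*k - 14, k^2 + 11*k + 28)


(1) = w + 7
(2) = n + 5
(3) = gcd((c - 5)*(c - 4)*(c + 7), (c - 5)*(c + 3)*(c + 7)) = c^2 + 2*c - 35
(4) = d - 2
(5) = gcd((k - 2)*(k + 7), (k + 4)*(k + 7)) = k + 7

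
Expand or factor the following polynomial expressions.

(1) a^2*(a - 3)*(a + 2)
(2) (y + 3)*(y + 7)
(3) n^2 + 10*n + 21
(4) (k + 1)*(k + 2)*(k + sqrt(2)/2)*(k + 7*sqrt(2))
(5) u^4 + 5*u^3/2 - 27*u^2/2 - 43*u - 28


(1) = a^4 - a^3 - 6*a^2
(2) = y^2 + 10*y + 21
(3) = (n + 3)*(n + 7)
(4) = k^4 + 3*k^3 + 15*sqrt(2)*k^3/2 + 9*k^2 + 45*sqrt(2)*k^2/2 + 21*k + 15*sqrt(2)*k + 14
(5) = (u - 4)*(u + 1)*(u + 2)*(u + 7/2)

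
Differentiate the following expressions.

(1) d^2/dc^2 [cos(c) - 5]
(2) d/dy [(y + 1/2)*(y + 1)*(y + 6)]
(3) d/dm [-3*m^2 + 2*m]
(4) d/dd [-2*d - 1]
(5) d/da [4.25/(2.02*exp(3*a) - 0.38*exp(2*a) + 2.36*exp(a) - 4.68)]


(1) = -cos(c)
(2) = 3*y^2 + 15*y + 19/2
(3) = 2 - 6*m
(4) = -2
(5) = (-25.755*exp(2*a) + 3.23*exp(a) - 10.03)*exp(a)/(2.02*exp(3*a) - 0.38*exp(2*a) + 2.36*exp(a) - 4.68)^2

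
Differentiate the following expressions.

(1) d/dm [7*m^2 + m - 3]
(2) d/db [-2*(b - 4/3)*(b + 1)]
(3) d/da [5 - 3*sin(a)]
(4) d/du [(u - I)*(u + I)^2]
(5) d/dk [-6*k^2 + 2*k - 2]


(1) = 14*m + 1
(2) = 2/3 - 4*b
(3) = -3*cos(a)
(4) = (u + I)*(3*u - I)
(5) = 2 - 12*k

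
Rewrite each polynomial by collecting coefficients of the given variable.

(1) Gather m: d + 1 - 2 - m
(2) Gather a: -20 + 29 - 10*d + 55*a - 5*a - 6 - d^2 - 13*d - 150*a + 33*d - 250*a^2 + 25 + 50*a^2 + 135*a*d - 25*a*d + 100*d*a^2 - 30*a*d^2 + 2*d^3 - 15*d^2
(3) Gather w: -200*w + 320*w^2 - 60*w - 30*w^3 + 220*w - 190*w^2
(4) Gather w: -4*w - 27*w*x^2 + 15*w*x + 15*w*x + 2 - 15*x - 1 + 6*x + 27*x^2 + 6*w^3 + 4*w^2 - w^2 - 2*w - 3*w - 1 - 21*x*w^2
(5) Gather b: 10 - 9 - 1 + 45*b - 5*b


(1) = d - m - 1
(2) = a^2*(100*d - 200) + a*(-30*d^2 + 110*d - 100) + 2*d^3 - 16*d^2 + 10*d + 28
(3) = -30*w^3 + 130*w^2 - 40*w
(4) = 6*w^3 + w^2*(3 - 21*x) + w*(-27*x^2 + 30*x - 9) + 27*x^2 - 9*x
(5) = 40*b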